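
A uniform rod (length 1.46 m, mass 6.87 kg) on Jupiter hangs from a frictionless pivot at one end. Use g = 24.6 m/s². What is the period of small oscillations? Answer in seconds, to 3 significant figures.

For a physical pendulum T = 2π√(I/(mgd)), with d = 0.7300 m from pivot to centre of mass.
I_cm = mL²/12 = 6.87 × 1.46²/12 = 1.220 kg·m²; I = I_cm + md² = 1.220 + 6.87 × 0.7300² = 4.881 kg·m².
T = 2π√(4.881/(6.87 × 24.6 × 0.7300)) = 1.25 s.

1.25 s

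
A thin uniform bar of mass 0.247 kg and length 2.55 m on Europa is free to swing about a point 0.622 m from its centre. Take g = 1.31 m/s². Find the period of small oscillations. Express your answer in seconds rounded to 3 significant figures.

For a physical pendulum T = 2π√(I/(mgd)), with d = 0.6220 m from pivot to centre of mass.
I_cm = mL²/12 = 0.247 × 2.55²/12 = 0.1338 kg·m²; I = I_cm + md² = 0.1338 + 0.247 × 0.6220² = 0.2294 kg·m².
T = 2π√(0.2294/(0.247 × 1.31 × 0.6220)) = 6.71 s.

6.71 s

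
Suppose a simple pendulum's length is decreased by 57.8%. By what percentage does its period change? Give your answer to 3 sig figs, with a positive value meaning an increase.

-35.0%

T ∝ √L, so T'/T = √(0.4220) = 0.6496.
Percentage change in T = (0.6496 − 1) × 100% = -35.0%.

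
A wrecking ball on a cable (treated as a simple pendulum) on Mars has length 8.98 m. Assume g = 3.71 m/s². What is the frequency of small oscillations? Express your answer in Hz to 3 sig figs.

0.102 Hz

T = 2π√(L/g) = 2π√(8.98/3.71) = 9.775 s, so f = 1/T = 0.102 Hz.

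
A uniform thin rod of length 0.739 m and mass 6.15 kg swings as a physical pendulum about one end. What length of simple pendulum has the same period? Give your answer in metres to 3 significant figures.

The equivalent simple-pendulum length is L_eq = I/(md), where I is about the pivot and d = 0.3695 m.
I_cm = (1/12)mL² = 0.2799 kg·m², so I = I_cm + md² = 0.2799 + 0.8397 = 1.120 kg·m².
L_eq = 1.120/(6.15 × 0.3695) = 0.493 m.

0.493 m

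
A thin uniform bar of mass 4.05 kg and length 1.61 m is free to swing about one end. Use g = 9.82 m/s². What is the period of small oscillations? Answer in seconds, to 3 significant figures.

2.08 s

For a physical pendulum T = 2π√(I/(mgd)), with d = 0.8050 m from pivot to centre of mass.
I_cm = mL²/12 = 4.05 × 1.61²/12 = 0.8748 kg·m²; I = I_cm + md² = 0.8748 + 4.05 × 0.8050² = 3.499 kg·m².
T = 2π√(3.499/(4.05 × 9.82 × 0.8050)) = 2.08 s.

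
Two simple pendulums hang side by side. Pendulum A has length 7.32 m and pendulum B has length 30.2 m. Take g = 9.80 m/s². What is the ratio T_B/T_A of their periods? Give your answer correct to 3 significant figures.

2.03

T ∝ √L, so T_B/T_A = √(L_B/L_A) = √(30.2/7.32) = 2.03.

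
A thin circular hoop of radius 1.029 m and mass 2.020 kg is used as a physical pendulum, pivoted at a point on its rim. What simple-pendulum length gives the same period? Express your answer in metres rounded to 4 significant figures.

2.058 m

The equivalent simple-pendulum length is L_eq = I/(md), where I is about the pivot and d = 1.0290 m.
I_cm = mR² = 2.1389 kg·m², so I = I_cm + md² = 2.1389 + 2.1389 = 4.2777 kg·m².
L_eq = 4.2777/(2.020 × 1.0290) = 2.058 m.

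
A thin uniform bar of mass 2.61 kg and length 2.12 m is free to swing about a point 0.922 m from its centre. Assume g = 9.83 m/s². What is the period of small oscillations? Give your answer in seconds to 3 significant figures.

For a physical pendulum T = 2π√(I/(mgd)), with d = 0.9220 m from pivot to centre of mass.
I_cm = mL²/12 = 2.61 × 2.12²/12 = 0.9775 kg·m²; I = I_cm + md² = 0.9775 + 2.61 × 0.9220² = 3.196 kg·m².
T = 2π√(3.196/(2.61 × 9.83 × 0.9220)) = 2.31 s.

2.31 s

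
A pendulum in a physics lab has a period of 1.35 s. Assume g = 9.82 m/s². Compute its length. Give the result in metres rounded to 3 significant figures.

From T = 2π√(L/g), L = gT²/(4π²) = 9.82 × 1.350²/(4π²) = 0.453 m.

0.453 m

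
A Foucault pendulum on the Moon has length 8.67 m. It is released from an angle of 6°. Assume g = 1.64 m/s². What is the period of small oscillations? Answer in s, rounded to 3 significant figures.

14.4 s

T = 2π√(L/g) = 2π√(8.67/1.64) = 2π × 2.299 = 14.4 s.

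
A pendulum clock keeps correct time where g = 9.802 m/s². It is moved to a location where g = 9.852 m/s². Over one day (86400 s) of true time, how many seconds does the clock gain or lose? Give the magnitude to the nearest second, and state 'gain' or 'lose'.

gain 220 s

The clock's period scales as T ∝ 1/√g, so T'/T = √(9.802/9.852) = 0.997459.
In 86400 s of true time the clock registers 86400/0.997459 = 86620.1 s, so it gains 220 s.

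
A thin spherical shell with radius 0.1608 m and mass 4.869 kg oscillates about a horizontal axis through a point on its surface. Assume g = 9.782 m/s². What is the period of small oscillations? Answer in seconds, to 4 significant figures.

I_cm = (2/3)mr² = 0.083931 kg·m². The pivot is at distance d = 0.1608 m from the centre of mass.
By the parallel-axis theorem, I = I_cm + md² = 0.083931 + 0.12590 = 0.20983 kg·m².
T = 2π√(I/(mgd)) = 2π√(0.20983/(4.869 × 9.782 × 0.1608)) = 1.040 s.

1.040 s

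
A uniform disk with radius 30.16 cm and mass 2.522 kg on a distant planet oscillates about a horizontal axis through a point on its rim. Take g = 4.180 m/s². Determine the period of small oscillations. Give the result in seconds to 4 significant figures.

2.067 s

I_cm = ½mr² = 0.11470 kg·m². The pivot is at distance d = 0.3016 m from the centre of mass.
By the parallel-axis theorem, I = I_cm + md² = 0.11470 + 0.22941 = 0.34411 kg·m².
T = 2π√(I/(mgd)) = 2π√(0.34411/(2.522 × 4.180 × 0.3016)) = 2.067 s.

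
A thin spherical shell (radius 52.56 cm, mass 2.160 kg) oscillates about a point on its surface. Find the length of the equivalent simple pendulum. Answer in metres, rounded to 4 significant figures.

The equivalent simple-pendulum length is L_eq = I/(md), where I is about the pivot and d = 0.52560 m.
I_cm = (2/3)mR² = 0.39781 kg·m², so I = I_cm + md² = 0.39781 + 0.59671 = 0.99452 kg·m².
L_eq = 0.99452/(2.160 × 0.52560) = 0.8760 m.

0.8760 m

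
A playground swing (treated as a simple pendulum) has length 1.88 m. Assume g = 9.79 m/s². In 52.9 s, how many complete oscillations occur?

19

T = 2π√(L/g) = 2π√(1.88/9.79) = 2.753 s.
Number of complete oscillations = ⌊52.9/2.753⌋ = ⌊19.21⌋ = 19.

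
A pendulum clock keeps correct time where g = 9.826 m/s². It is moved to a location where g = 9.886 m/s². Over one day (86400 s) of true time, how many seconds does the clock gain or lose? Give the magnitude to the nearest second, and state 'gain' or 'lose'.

The clock's period scales as T ∝ 1/√g, so T'/T = √(9.826/9.886) = 0.996961.
In 86400 s of true time the clock registers 86400/0.996961 = 86663.4 s, so it gains 263 s.

gain 263 s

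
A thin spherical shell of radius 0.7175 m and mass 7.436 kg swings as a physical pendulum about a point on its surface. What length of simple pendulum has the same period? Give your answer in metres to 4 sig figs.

The equivalent simple-pendulum length is L_eq = I/(md), where I is about the pivot and d = 0.71750 m.
I_cm = (2/3)mR² = 2.5521 kg·m², so I = I_cm + md² = 2.5521 + 3.8281 = 6.3802 kg·m².
L_eq = 6.3802/(7.436 × 0.71750) = 1.196 m.

1.196 m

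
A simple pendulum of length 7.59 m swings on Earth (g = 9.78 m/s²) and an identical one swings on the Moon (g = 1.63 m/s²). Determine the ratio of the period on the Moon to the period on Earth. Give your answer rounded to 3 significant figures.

2.45

T ∝ 1/√g, so T₂/T₁ = √(g₁/g₂) = √(9.78/1.63) = 2.45.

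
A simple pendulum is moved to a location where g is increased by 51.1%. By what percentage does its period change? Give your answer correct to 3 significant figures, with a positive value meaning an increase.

-18.6%

T ∝ 1/√g, so T'/T = 1/√(1.511) = 0.8135.
Percentage change in T = (0.8135 − 1) × 100% = -18.6%.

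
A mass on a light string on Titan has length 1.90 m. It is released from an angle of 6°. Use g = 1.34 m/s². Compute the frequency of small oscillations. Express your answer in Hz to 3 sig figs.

0.134 Hz

T = 2π√(L/g) = 2π√(1.90/1.34) = 7.482 s, so f = 1/T = 0.134 Hz.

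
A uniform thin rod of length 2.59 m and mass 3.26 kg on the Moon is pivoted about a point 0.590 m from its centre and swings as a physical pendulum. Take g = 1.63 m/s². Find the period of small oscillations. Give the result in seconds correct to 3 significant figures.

6.10 s

For a physical pendulum T = 2π√(I/(mgd)), with d = 0.5900 m from pivot to centre of mass.
I_cm = mL²/12 = 3.26 × 2.59²/12 = 1.822 kg·m²; I = I_cm + md² = 1.822 + 3.26 × 0.5900² = 2.957 kg·m².
T = 2π√(2.957/(3.26 × 1.63 × 0.5900)) = 6.10 s.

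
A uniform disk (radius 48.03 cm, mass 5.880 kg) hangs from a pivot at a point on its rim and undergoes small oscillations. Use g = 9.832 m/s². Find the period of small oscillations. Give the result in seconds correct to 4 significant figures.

I_cm = ½mr² = 0.67822 kg·m². The pivot is at distance d = 0.4803 m from the centre of mass.
By the parallel-axis theorem, I = I_cm + md² = 0.67822 + 1.3564 = 2.0347 kg·m².
T = 2π√(I/(mgd)) = 2π√(2.0347/(5.880 × 9.832 × 0.4803)) = 1.701 s.

1.701 s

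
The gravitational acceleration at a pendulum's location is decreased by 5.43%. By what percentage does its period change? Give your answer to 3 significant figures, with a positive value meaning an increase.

T ∝ 1/√g, so T'/T = 1/√(0.9457) = 1.028.
Percentage change in T = (1.028 − 1) × 100% = 2.83%.

2.83%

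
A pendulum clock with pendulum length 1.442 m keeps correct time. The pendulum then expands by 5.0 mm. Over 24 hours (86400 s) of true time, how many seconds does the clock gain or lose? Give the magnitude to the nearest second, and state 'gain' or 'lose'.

T ∝ √L, so T'/T = √(1.44700/1.442) = 1.00173.
In 86400 s of true time the clock registers 86400/1.00173 = 86250.6 s, so it loses 149 s.

lose 149 s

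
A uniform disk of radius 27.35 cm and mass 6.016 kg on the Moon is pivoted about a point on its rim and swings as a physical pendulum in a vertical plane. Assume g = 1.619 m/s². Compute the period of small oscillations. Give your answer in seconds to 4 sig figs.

I_cm = ½mr² = 0.22501 kg·m². The pivot is at distance d = 0.2735 m from the centre of mass.
By the parallel-axis theorem, I = I_cm + md² = 0.22501 + 0.45001 = 0.67502 kg·m².
T = 2π√(I/(mgd)) = 2π√(0.67502/(6.016 × 1.619 × 0.2735)) = 3.163 s.

3.163 s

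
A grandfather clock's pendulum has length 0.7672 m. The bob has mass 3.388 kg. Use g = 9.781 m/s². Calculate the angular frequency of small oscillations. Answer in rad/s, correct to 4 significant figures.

ω = √(g/L) = √(9.781/0.7672) = 3.571 rad/s.

3.571 rad/s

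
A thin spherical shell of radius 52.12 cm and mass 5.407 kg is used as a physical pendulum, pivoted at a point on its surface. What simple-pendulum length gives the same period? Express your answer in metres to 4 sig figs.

The equivalent simple-pendulum length is L_eq = I/(md), where I is about the pivot and d = 0.52120 m.
I_cm = (2/3)mR² = 0.97921 kg·m², so I = I_cm + md² = 0.97921 + 1.4688 = 2.4480 kg·m².
L_eq = 2.4480/(5.407 × 0.52120) = 0.8687 m.

0.8687 m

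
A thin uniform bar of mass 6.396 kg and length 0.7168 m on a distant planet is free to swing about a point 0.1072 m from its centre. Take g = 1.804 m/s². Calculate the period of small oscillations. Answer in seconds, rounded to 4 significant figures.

3.330 s

For a physical pendulum T = 2π√(I/(mgd)), with d = 0.10720 m from pivot to centre of mass.
I_cm = mL²/12 = 6.396 × 0.7168²/12 = 0.27386 kg·m²; I = I_cm + md² = 0.27386 + 6.396 × 0.10720² = 0.34736 kg·m².
T = 2π√(0.34736/(6.396 × 1.804 × 0.10720)) = 3.330 s.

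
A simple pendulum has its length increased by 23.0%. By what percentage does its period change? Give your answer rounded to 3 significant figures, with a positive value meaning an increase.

10.9%

T ∝ √L, so T'/T = √(1.230) = 1.109.
Percentage change in T = (1.109 − 1) × 100% = 10.9%.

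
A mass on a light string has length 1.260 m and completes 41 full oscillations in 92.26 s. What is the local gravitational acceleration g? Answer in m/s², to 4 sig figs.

9.824 m/s²

T = 92.26/41 = 2.2502 s.
From T = 2π√(L/g), g = 4π²L/T² = 4π² × 1.260/2.2502² = 9.824 m/s².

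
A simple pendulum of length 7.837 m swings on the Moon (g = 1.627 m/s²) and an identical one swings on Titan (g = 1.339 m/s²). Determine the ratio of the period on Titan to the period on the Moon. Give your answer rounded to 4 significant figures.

T ∝ 1/√g, so T₂/T₁ = √(g₁/g₂) = √(1.627/1.339) = 1.102.

1.102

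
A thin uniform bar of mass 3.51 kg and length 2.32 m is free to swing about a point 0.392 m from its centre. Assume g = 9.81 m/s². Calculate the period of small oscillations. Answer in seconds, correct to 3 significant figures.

2.49 s

For a physical pendulum T = 2π√(I/(mgd)), with d = 0.3920 m from pivot to centre of mass.
I_cm = mL²/12 = 3.51 × 2.32²/12 = 1.574 kg·m²; I = I_cm + md² = 1.574 + 3.51 × 0.3920² = 2.114 kg·m².
T = 2π√(2.114/(3.51 × 9.81 × 0.3920)) = 2.49 s.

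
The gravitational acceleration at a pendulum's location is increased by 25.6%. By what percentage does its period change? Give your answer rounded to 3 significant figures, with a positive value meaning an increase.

-10.8%

T ∝ 1/√g, so T'/T = 1/√(1.256) = 0.8923.
Percentage change in T = (0.8923 − 1) × 100% = -10.8%.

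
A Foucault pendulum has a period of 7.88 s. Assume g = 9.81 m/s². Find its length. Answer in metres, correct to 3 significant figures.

15.4 m

From T = 2π√(L/g), L = gT²/(4π²) = 9.81 × 7.880²/(4π²) = 15.4 m.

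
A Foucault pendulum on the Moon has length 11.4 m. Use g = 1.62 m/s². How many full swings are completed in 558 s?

T = 2π√(L/g) = 2π√(11.4/1.62) = 16.67 s.
Number of complete oscillations = ⌊558/16.67⌋ = ⌊33.48⌋ = 33.

33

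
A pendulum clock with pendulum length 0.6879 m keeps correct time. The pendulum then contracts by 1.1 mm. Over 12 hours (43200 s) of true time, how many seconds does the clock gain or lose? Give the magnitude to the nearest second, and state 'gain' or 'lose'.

gain 35 s

T ∝ √L, so T'/T = √(0.68680/0.6879) = 0.999200.
In 43200 s of true time the clock registers 43200/0.999200 = 43234.6 s, so it gains 35 s.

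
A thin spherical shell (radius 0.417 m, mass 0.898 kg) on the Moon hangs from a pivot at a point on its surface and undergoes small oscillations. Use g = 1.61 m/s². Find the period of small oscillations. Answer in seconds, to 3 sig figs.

I_cm = (2/3)mr² = 0.1041 kg·m². The pivot is at distance d = 0.417 m from the centre of mass.
By the parallel-axis theorem, I = I_cm + md² = 0.1041 + 0.1562 = 0.2603 kg·m².
T = 2π√(I/(mgd)) = 2π√(0.2603/(0.898 × 1.61 × 0.417)) = 4.13 s.

4.13 s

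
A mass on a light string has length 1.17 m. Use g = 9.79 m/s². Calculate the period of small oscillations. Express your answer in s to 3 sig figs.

T = 2π√(L/g) = 2π√(1.17/9.79) = 2π × 0.3457 = 2.17 s.

2.17 s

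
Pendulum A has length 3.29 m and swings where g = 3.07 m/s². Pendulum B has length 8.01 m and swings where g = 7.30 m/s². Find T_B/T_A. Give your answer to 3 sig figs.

T = 2π√(L/g), so T_B/T_A = √((L_B/g_B)/(L_A/g_A)) = √((8.01/7.30)/(3.29/3.07)) = 1.01.

1.01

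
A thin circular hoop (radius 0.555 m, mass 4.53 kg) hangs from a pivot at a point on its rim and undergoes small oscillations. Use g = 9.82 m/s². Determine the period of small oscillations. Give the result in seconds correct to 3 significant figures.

2.11 s

I_cm = mr² = 1.395 kg·m². The pivot is at distance d = 0.555 m from the centre of mass.
By the parallel-axis theorem, I = I_cm + md² = 1.395 + 1.395 = 2.791 kg·m².
T = 2π√(I/(mgd)) = 2π√(2.791/(4.53 × 9.82 × 0.555)) = 2.11 s.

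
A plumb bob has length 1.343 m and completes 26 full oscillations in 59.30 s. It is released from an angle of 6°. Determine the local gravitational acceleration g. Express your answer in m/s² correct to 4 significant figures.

10.19 m/s²

T = 59.30/26 = 2.2808 s.
From T = 2π√(L/g), g = 4π²L/T² = 4π² × 1.343/2.2808² = 10.19 m/s².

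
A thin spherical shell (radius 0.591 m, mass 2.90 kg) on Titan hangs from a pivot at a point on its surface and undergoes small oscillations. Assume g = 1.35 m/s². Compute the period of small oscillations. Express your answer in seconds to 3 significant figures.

5.37 s

I_cm = (2/3)mr² = 0.6753 kg·m². The pivot is at distance d = 0.591 m from the centre of mass.
By the parallel-axis theorem, I = I_cm + md² = 0.6753 + 1.013 = 1.688 kg·m².
T = 2π√(I/(mgd)) = 2π√(1.688/(2.90 × 1.35 × 0.591)) = 5.37 s.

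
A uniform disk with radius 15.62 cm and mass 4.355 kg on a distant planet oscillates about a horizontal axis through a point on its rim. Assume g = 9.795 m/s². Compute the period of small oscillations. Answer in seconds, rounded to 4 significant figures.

I_cm = ½mr² = 0.053128 kg·m². The pivot is at distance d = 0.1562 m from the centre of mass.
By the parallel-axis theorem, I = I_cm + md² = 0.053128 + 0.10626 = 0.15938 kg·m².
T = 2π√(I/(mgd)) = 2π√(0.15938/(4.355 × 9.795 × 0.1562)) = 0.9718 s.

0.9718 s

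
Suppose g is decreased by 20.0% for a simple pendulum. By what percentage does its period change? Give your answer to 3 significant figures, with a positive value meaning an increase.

11.8%

T ∝ 1/√g, so T'/T = 1/√(0.8000) = 1.118.
Percentage change in T = (1.118 − 1) × 100% = 11.8%.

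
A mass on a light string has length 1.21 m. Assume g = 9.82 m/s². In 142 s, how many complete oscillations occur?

64

T = 2π√(L/g) = 2π√(1.21/9.82) = 2.206 s.
Number of complete oscillations = ⌊142/2.206⌋ = ⌊64.38⌋ = 64.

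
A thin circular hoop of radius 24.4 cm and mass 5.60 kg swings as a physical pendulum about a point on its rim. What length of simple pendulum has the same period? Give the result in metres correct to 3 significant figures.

0.488 m

The equivalent simple-pendulum length is L_eq = I/(md), where I is about the pivot and d = 0.2440 m.
I_cm = mR² = 0.3334 kg·m², so I = I_cm + md² = 0.3334 + 0.3334 = 0.6668 kg·m².
L_eq = 0.6668/(5.60 × 0.2440) = 0.488 m.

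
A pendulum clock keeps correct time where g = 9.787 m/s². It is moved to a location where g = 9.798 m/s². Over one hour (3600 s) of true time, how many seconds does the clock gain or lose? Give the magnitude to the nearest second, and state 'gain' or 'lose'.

gain 2 s

The clock's period scales as T ∝ 1/√g, so T'/T = √(9.787/9.798) = 0.999439.
In 3600 s of true time the clock registers 3600/0.999439 = 3602.0 s, so it gains 2 s.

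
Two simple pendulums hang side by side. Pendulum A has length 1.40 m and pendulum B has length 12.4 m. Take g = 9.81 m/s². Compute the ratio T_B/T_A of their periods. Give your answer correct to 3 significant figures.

T ∝ √L, so T_B/T_A = √(L_B/L_A) = √(12.4/1.40) = 2.98.

2.98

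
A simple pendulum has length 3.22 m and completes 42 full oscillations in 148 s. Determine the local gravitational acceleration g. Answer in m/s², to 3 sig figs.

T = 148/42 = 3.524 s.
From T = 2π√(L/g), g = 4π²L/T² = 4π² × 3.22/3.524² = 10.2 m/s².

10.2 m/s²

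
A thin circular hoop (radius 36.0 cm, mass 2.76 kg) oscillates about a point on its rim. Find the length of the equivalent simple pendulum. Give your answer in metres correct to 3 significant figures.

0.720 m

The equivalent simple-pendulum length is L_eq = I/(md), where I is about the pivot and d = 0.3600 m.
I_cm = mR² = 0.3577 kg·m², so I = I_cm + md² = 0.3577 + 0.3577 = 0.7154 kg·m².
L_eq = 0.7154/(2.76 × 0.3600) = 0.720 m.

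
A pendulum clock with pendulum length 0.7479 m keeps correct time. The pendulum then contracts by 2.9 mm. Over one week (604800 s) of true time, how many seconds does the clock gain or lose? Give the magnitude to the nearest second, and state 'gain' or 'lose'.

gain 1176 s

T ∝ √L, so T'/T = √(0.74500/0.7479) = 0.998059.
In 604800 s of true time the clock registers 604800/0.998059 = 605976.0 s, so it gains 1176 s.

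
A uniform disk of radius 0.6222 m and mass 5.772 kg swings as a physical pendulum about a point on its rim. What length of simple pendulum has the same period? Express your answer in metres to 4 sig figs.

0.9333 m

The equivalent simple-pendulum length is L_eq = I/(md), where I is about the pivot and d = 0.62220 m.
I_cm = ½mR² = 1.1173 kg·m², so I = I_cm + md² = 1.1173 + 2.2345 = 3.3518 kg·m².
L_eq = 3.3518/(5.772 × 0.62220) = 0.9333 m.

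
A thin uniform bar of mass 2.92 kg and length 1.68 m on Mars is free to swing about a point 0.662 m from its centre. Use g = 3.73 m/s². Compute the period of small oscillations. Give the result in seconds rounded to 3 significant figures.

For a physical pendulum T = 2π√(I/(mgd)), with d = 0.6620 m from pivot to centre of mass.
I_cm = mL²/12 = 2.92 × 1.68²/12 = 0.6868 kg·m²; I = I_cm + md² = 0.6868 + 2.92 × 0.6620² = 1.966 kg·m².
T = 2π√(1.966/(2.92 × 3.73 × 0.6620)) = 3.28 s.

3.28 s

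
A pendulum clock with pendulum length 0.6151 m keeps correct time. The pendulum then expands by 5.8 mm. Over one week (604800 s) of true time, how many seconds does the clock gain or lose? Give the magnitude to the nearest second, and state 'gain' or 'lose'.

lose 2831 s

T ∝ √L, so T'/T = √(0.62090/0.6151) = 1.00470.
In 604800 s of true time the clock registers 604800/1.00470 = 601968.6 s, so it loses 2831 s.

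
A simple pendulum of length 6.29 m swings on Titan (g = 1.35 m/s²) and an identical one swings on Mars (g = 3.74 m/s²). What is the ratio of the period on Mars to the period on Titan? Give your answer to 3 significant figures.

0.601

T ∝ 1/√g, so T₂/T₁ = √(g₁/g₂) = √(1.35/3.74) = 0.601.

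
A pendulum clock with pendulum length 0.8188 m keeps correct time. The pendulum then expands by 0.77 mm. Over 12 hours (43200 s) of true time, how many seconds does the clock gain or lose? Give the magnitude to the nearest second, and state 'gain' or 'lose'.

lose 20 s

T ∝ √L, so T'/T = √(0.81957/0.8188) = 1.00047.
In 43200 s of true time the clock registers 43200/1.00047 = 43179.7 s, so it loses 20 s.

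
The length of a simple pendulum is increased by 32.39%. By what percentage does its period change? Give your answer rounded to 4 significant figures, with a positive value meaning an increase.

T ∝ √L, so T'/T = √(1.3239) = 1.1506.
Percentage change in T = (1.1506 − 1) × 100% = 15.06%.

15.06%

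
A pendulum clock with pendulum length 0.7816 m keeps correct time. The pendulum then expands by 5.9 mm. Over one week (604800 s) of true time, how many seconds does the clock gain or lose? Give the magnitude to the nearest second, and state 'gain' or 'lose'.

T ∝ √L, so T'/T = √(0.78750/0.7816) = 1.00377.
In 604800 s of true time the clock registers 604800/1.00377 = 602530.1 s, so it loses 2270 s.

lose 2270 s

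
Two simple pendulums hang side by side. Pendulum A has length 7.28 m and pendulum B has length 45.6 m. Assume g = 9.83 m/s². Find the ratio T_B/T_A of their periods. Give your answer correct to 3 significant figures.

T ∝ √L, so T_B/T_A = √(L_B/L_A) = √(45.6/7.28) = 2.50.

2.50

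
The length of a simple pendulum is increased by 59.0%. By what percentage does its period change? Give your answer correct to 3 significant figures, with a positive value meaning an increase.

26.1%

T ∝ √L, so T'/T = √(1.590) = 1.261.
Percentage change in T = (1.261 − 1) × 100% = 26.1%.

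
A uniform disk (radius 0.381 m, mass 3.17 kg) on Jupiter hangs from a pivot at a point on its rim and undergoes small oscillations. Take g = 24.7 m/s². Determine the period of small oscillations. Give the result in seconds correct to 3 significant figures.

0.956 s

I_cm = ½mr² = 0.2301 kg·m². The pivot is at distance d = 0.381 m from the centre of mass.
By the parallel-axis theorem, I = I_cm + md² = 0.2301 + 0.4602 = 0.6902 kg·m².
T = 2π√(I/(mgd)) = 2π√(0.6902/(3.17 × 24.7 × 0.381)) = 0.956 s.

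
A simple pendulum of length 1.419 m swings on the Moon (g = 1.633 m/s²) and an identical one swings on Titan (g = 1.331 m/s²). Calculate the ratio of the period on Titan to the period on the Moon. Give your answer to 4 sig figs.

T ∝ 1/√g, so T₂/T₁ = √(g₁/g₂) = √(1.633/1.331) = 1.108.

1.108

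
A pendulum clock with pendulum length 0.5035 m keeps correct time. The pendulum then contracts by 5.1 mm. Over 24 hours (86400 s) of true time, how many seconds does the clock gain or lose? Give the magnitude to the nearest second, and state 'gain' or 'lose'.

T ∝ √L, so T'/T = √(0.49840/0.5035) = 0.994923.
In 86400 s of true time the clock registers 86400/0.994923 = 86840.9 s, so it gains 441 s.

gain 441 s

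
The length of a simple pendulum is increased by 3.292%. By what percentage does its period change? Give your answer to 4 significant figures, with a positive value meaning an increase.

1.633%

T ∝ √L, so T'/T = √(1.0329) = 1.0163.
Percentage change in T = (1.0163 − 1) × 100% = 1.633%.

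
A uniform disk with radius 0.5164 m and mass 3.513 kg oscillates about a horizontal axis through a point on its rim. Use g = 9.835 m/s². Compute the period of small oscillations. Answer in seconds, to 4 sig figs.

1.763 s

I_cm = ½mr² = 0.46840 kg·m². The pivot is at distance d = 0.5164 m from the centre of mass.
By the parallel-axis theorem, I = I_cm + md² = 0.46840 + 0.93681 = 1.4052 kg·m².
T = 2π√(I/(mgd)) = 2π√(1.4052/(3.513 × 9.835 × 0.5164)) = 1.763 s.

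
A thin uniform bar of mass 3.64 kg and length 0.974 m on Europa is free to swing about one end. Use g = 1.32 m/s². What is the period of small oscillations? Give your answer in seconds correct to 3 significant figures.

4.41 s

For a physical pendulum T = 2π√(I/(mgd)), with d = 0.4870 m from pivot to centre of mass.
I_cm = mL²/12 = 3.64 × 0.974²/12 = 0.2878 kg·m²; I = I_cm + md² = 0.2878 + 3.64 × 0.4870² = 1.151 kg·m².
T = 2π√(1.151/(3.64 × 1.32 × 0.4870)) = 4.41 s.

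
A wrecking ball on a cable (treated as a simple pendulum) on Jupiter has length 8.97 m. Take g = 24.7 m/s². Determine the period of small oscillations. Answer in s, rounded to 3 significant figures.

T = 2π√(L/g) = 2π√(8.97/24.7) = 2π × 0.6026 = 3.79 s.

3.79 s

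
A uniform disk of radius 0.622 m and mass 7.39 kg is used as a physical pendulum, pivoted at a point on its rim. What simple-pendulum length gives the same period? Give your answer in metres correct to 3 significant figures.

0.933 m

The equivalent simple-pendulum length is L_eq = I/(md), where I is about the pivot and d = 0.6220 m.
I_cm = ½mR² = 1.430 kg·m², so I = I_cm + md² = 1.430 + 2.859 = 4.289 kg·m².
L_eq = 4.289/(7.39 × 0.6220) = 0.933 m.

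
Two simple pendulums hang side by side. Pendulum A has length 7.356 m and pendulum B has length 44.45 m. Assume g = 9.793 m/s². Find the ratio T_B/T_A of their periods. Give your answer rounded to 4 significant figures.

2.458

T ∝ √L, so T_B/T_A = √(L_B/L_A) = √(44.45/7.356) = 2.458.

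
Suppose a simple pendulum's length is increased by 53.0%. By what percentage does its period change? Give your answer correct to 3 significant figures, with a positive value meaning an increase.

T ∝ √L, so T'/T = √(1.530) = 1.237.
Percentage change in T = (1.237 − 1) × 100% = 23.7%.

23.7%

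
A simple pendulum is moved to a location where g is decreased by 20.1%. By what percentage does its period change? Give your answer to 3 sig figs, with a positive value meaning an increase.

T ∝ 1/√g, so T'/T = 1/√(0.7990) = 1.119.
Percentage change in T = (1.119 − 1) × 100% = 11.9%.

11.9%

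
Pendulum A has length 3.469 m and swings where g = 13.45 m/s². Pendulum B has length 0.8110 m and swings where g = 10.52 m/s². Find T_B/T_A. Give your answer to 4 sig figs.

T = 2π√(L/g), so T_B/T_A = √((L_B/g_B)/(L_A/g_A)) = √((0.8110/10.52)/(3.469/13.45)) = 0.5467.

0.5467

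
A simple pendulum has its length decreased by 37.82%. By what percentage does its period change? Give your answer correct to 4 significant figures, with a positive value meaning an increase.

-21.15%

T ∝ √L, so T'/T = √(0.62180) = 0.78854.
Percentage change in T = (0.78854 − 1) × 100% = -21.15%.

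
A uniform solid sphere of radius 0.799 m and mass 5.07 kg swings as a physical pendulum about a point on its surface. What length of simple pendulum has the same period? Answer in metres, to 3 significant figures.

The equivalent simple-pendulum length is L_eq = I/(md), where I is about the pivot and d = 0.7990 m.
I_cm = (2/5)mR² = 1.295 kg·m², so I = I_cm + md² = 1.295 + 3.237 = 4.531 kg·m².
L_eq = 4.531/(5.07 × 0.7990) = 1.12 m.

1.12 m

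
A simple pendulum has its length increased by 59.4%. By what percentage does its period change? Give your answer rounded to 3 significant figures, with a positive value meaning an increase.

26.3%

T ∝ √L, so T'/T = √(1.594) = 1.263.
Percentage change in T = (1.263 − 1) × 100% = 26.3%.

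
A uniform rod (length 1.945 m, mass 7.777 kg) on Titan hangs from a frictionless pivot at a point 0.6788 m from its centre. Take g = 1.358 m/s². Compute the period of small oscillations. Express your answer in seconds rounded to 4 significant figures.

For a physical pendulum T = 2π√(I/(mgd)), with d = 0.67880 m from pivot to centre of mass.
I_cm = mL²/12 = 7.777 × 1.945²/12 = 2.4517 kg·m²; I = I_cm + md² = 2.4517 + 7.777 × 0.67880² = 6.0351 kg·m².
T = 2π√(6.0351/(7.777 × 1.358 × 0.67880)) = 5.765 s.

5.765 s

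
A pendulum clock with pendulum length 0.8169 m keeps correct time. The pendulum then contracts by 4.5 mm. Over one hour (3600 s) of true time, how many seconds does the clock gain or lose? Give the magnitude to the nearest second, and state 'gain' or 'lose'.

gain 10 s

T ∝ √L, so T'/T = √(0.81240/0.8169) = 0.997242.
In 3600 s of true time the clock registers 3600/0.997242 = 3610.0 s, so it gains 10 s.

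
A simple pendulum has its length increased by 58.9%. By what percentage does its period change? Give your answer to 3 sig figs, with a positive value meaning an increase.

T ∝ √L, so T'/T = √(1.589) = 1.261.
Percentage change in T = (1.261 − 1) × 100% = 26.1%.

26.1%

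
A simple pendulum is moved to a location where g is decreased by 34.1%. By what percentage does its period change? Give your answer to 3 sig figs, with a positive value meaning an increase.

T ∝ 1/√g, so T'/T = 1/√(0.6590) = 1.232.
Percentage change in T = (1.232 − 1) × 100% = 23.2%.

23.2%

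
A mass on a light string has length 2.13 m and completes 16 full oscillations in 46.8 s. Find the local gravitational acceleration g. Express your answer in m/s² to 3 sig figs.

9.83 m/s²

T = 46.8/16 = 2.925 s.
From T = 2π√(L/g), g = 4π²L/T² = 4π² × 2.13/2.925² = 9.83 m/s².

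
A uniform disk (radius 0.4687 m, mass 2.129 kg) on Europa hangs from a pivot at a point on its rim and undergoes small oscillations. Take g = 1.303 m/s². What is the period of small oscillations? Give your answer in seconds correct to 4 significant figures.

4.615 s

I_cm = ½mr² = 0.23385 kg·m². The pivot is at distance d = 0.4687 m from the centre of mass.
By the parallel-axis theorem, I = I_cm + md² = 0.23385 + 0.46770 = 0.70155 kg·m².
T = 2π√(I/(mgd)) = 2π√(0.70155/(2.129 × 1.303 × 0.4687)) = 4.615 s.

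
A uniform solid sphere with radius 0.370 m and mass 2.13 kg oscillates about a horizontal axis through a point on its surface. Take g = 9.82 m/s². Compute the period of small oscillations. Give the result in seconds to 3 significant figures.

1.44 s

I_cm = (2/5)mr² = 0.1166 kg·m². The pivot is at distance d = 0.370 m from the centre of mass.
By the parallel-axis theorem, I = I_cm + md² = 0.1166 + 0.2916 = 0.4082 kg·m².
T = 2π√(I/(mgd)) = 2π√(0.4082/(2.13 × 9.82 × 0.370)) = 1.44 s.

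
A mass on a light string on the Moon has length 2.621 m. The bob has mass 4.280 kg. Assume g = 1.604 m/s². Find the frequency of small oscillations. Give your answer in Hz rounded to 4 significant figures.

T = 2π√(L/g) = 2π√(2.621/1.604) = 8.0318 s, so f = 1/T = 0.1245 Hz.

0.1245 Hz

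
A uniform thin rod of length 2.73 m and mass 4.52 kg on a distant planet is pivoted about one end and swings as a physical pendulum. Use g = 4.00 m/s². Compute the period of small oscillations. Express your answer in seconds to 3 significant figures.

For a physical pendulum T = 2π√(I/(mgd)), with d = 1.365 m from pivot to centre of mass.
I_cm = mL²/12 = 4.52 × 2.73²/12 = 2.807 kg·m²; I = I_cm + md² = 2.807 + 4.52 × 1.365² = 11.23 kg·m².
T = 2π√(11.23/(4.52 × 4.00 × 1.365)) = 4.24 s.

4.24 s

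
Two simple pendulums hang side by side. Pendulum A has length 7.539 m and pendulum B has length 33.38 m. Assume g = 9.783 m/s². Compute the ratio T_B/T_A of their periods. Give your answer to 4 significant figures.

2.104

T ∝ √L, so T_B/T_A = √(L_B/L_A) = √(33.38/7.539) = 2.104.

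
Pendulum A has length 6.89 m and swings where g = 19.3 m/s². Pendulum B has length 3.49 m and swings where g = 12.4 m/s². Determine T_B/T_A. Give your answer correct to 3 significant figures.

T = 2π√(L/g), so T_B/T_A = √((L_B/g_B)/(L_A/g_A)) = √((3.49/12.4)/(6.89/19.3)) = 0.888.

0.888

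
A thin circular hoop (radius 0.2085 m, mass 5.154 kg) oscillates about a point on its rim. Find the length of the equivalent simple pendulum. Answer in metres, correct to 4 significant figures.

The equivalent simple-pendulum length is L_eq = I/(md), where I is about the pivot and d = 0.20850 m.
I_cm = mR² = 0.22406 kg·m², so I = I_cm + md² = 0.22406 + 0.22406 = 0.44811 kg·m².
L_eq = 0.44811/(5.154 × 0.20850) = 0.4170 m.

0.4170 m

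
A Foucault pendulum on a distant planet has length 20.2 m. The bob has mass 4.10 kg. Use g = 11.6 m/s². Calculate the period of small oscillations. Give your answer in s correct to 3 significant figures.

T = 2π√(L/g) = 2π√(20.2/11.6) = 2π × 1.320 = 8.29 s.

8.29 s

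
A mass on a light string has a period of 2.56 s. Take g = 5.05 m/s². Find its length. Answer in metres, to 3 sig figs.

From T = 2π√(L/g), L = gT²/(4π²) = 5.05 × 2.560²/(4π²) = 0.838 m.

0.838 m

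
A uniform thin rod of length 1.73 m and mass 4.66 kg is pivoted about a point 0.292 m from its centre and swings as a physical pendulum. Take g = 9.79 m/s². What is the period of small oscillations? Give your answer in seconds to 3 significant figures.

2.15 s

For a physical pendulum T = 2π√(I/(mgd)), with d = 0.2920 m from pivot to centre of mass.
I_cm = mL²/12 = 4.66 × 1.73²/12 = 1.162 kg·m²; I = I_cm + md² = 1.162 + 4.66 × 0.2920² = 1.560 kg·m².
T = 2π√(1.560/(4.66 × 9.79 × 0.2920)) = 2.15 s.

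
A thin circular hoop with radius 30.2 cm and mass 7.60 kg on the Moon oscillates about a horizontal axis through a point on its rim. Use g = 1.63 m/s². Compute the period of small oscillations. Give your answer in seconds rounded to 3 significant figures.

I_cm = mr² = 0.6932 kg·m². The pivot is at distance d = 0.302 m from the centre of mass.
By the parallel-axis theorem, I = I_cm + md² = 0.6932 + 0.6932 = 1.386 kg·m².
T = 2π√(I/(mgd)) = 2π√(1.386/(7.60 × 1.63 × 0.302)) = 3.82 s.

3.82 s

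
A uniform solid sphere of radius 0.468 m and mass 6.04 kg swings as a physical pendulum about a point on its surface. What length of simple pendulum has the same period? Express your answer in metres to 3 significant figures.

0.655 m

The equivalent simple-pendulum length is L_eq = I/(md), where I is about the pivot and d = 0.4680 m.
I_cm = (2/5)mR² = 0.5292 kg·m², so I = I_cm + md² = 0.5292 + 1.323 = 1.852 kg·m².
L_eq = 1.852/(6.04 × 0.4680) = 0.655 m.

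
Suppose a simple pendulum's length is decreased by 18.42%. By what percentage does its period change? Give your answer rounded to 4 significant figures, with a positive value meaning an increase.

-9.678%

T ∝ √L, so T'/T = √(0.81580) = 0.90322.
Percentage change in T = (0.90322 − 1) × 100% = -9.678%.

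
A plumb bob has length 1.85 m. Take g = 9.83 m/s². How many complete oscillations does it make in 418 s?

153

T = 2π√(L/g) = 2π√(1.85/9.83) = 2.726 s.
Number of complete oscillations = ⌊418/2.726⌋ = ⌊153.4⌋ = 153.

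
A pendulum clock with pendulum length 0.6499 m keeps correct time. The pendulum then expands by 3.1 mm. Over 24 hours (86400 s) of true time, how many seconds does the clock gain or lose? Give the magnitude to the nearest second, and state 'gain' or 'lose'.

T ∝ √L, so T'/T = √(0.65300/0.6499) = 1.00238.
In 86400 s of true time the clock registers 86400/1.00238 = 86194.7 s, so it loses 205 s.

lose 205 s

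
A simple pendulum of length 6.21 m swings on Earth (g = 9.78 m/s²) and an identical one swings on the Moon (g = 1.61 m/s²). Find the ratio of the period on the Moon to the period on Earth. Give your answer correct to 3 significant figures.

T ∝ 1/√g, so T₂/T₁ = √(g₁/g₂) = √(9.78/1.61) = 2.46.

2.46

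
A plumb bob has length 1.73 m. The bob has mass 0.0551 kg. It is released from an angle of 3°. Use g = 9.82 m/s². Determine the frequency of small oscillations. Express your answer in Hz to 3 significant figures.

T = 2π√(L/g) = 2π√(1.73/9.82) = 2.637 s, so f = 1/T = 0.379 Hz.

0.379 Hz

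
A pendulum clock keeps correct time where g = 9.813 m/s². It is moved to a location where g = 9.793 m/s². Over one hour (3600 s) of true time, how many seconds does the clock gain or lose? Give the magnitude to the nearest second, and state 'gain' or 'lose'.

lose 4 s

The clock's period scales as T ∝ 1/√g, so T'/T = √(9.813/9.793) = 1.00102.
In 3600 s of true time the clock registers 3600/1.00102 = 3596.3 s, so it loses 4 s.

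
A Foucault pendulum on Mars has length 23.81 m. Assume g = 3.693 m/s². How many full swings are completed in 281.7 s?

T = 2π√(L/g) = 2π√(23.81/3.693) = 15.954 s.
Number of complete oscillations = ⌊281.7/15.954⌋ = ⌊17.657⌋ = 17.

17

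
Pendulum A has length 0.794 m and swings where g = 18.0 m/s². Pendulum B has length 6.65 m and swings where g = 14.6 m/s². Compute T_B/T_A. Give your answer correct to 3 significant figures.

3.21

T = 2π√(L/g), so T_B/T_A = √((L_B/g_B)/(L_A/g_A)) = √((6.65/14.6)/(0.794/18.0)) = 3.21.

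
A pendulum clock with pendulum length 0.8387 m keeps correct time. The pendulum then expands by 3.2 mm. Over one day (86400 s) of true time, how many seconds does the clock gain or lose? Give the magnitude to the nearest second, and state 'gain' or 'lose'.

lose 164 s

T ∝ √L, so T'/T = √(0.84190/0.8387) = 1.00191.
In 86400 s of true time the clock registers 86400/1.00191 = 86235.6 s, so it loses 164 s.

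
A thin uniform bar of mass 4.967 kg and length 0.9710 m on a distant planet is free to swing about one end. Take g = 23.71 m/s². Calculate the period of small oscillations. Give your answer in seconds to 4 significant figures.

1.038 s

For a physical pendulum T = 2π√(I/(mgd)), with d = 0.48550 m from pivot to centre of mass.
I_cm = mL²/12 = 4.967 × 0.9710²/12 = 0.39026 kg·m²; I = I_cm + md² = 0.39026 + 4.967 × 0.48550² = 1.5610 kg·m².
T = 2π√(1.5610/(4.967 × 23.71 × 0.48550)) = 1.038 s.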